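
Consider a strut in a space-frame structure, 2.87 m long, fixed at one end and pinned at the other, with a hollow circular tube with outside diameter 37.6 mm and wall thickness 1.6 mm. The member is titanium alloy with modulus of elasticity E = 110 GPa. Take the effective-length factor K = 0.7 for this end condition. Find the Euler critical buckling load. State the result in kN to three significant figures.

P_cr ≈ 7.90 kN

Inner diameter d_i = 37.6 − 2×1.6 = 34.40 mm
I = π(d_o⁴ − d_i⁴)/64 = π(37.6⁴ − 34.40⁴)/64 = 2.937×10^4 mm⁴
I = 2.937×10^4 mm⁴ = 2.937×10^-8 m⁴
Effective length L_e = K·L = 0.7 × 2.87 = 2.009 m
P_cr = π²EI / L_e² = π² × 110×10⁹ × 2.937×10^-8 / 2.009² = 7.901×10^3 N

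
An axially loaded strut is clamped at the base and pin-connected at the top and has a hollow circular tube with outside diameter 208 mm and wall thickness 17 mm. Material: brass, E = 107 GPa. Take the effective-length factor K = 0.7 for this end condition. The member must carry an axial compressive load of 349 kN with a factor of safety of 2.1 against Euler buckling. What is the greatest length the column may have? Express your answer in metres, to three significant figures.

Inner diameter d_i = 208 − 2×17 = 174.0 mm
I = π(d_o⁴ − d_i⁴)/64 = π(208⁴ − 174.0⁴)/64 = 4.689×10^7 mm⁴
I = 4.689×10^-5 m⁴
Required critical load P_cr = n·P = 2.1 × 349 = 732.9 kN = 7.329×10^5 N
From P_cr = π²EI/(K·L)²:  L = (1/K)·√(π²EI/P_cr) = (1/0.7)·√(π²×1.07×10^11×4.689×10^-5/7.329×10^5)
L = 11.7 m

L_max ≈ 11.7 m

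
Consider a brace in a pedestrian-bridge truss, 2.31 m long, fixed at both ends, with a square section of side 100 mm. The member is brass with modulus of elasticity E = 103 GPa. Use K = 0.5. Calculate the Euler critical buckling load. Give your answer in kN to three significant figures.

P_cr ≈ 6350 kN

I = a⁴/12 = 100⁴/12 = 8.333×10^6 mm⁴
I = 8.333×10^6 mm⁴ = 8.333×10^-6 m⁴
Effective length L_e = K·L = 0.5 × 2.31 = 1.155 m
P_cr = π²EI / L_e² = π² × 103×10⁹ × 8.333×10^-6 / 1.155² = 6.350×10^6 N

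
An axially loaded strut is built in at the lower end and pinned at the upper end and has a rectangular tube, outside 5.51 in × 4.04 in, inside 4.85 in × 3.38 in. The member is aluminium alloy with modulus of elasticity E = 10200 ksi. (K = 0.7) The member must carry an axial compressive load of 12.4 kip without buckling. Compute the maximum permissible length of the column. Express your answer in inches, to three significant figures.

Weak-axis I_min = (h_o·b_o³ − h_i·b_i³)/12 with b_o = 4.04, b_i = 3.380 in (shorter outer/inner sides).
I_min = (5.51×4.04³ − 4.850×3.380³)/12 = 14.67 in⁴
At the buckling limit P_cr = P = 1.240×10^4 lb
From P_cr = π²EI/(K·L)²:  L = (1/K)·√(π²EI/P_cr) = (1/0.7)·√(π²×1.02×10^7×14.67/1.240×10^4)
L = 493 in

L_max ≈ 493 in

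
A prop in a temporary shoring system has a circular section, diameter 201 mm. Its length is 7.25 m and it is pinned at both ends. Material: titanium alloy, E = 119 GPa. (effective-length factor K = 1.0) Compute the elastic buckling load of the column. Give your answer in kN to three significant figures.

I = πd⁴/64 = π×201⁴/64 = 8.012×10^7 mm⁴
I = 8.012×10^7 mm⁴ = 8.012×10^-5 m⁴
Effective length L_e = K·L = 1 × 7.25 = 7.250 m
P_cr = π²EI / L_e² = π² × 119×10⁹ × 8.012×10^-5 / 7.250² = 1.790×10^6 N

P_cr ≈ 1790 kN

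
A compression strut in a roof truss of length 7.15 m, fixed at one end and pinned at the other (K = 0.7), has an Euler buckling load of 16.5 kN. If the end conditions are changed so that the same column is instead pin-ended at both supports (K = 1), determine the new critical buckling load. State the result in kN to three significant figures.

P_cr ∝ 1/K², so P_cr,new = P_cr,old × (K_old/K_new)² = 16.5 × (0.7/1)²
= 16.5 × 0.4900 = 8.08 kN

P_cr ≈ 8.08 kN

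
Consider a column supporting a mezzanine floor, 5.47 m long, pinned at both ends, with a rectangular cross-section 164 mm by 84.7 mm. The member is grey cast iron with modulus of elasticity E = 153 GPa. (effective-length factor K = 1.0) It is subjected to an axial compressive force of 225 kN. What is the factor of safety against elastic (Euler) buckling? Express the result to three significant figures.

n ≈ 1.86

Buckling occurs about the weak axis: I_min = h·b³/12 with b = 84.7 mm (the shorter side).
I_min = 164×84.7³/12 = 8.304×10^6 mm⁴
I = 8.304×10^6 mm⁴ = 8.304×10^-6 m⁴
Effective length L_e = K·L = 1 × 5.47 = 5.470 m
P_cr = π²EI / L_e² = π² × 153×10⁹ × 8.304×10^-6 / 5.470² = 4.191×10^5 N
Factor of safety n = P_cr / P = 419.11 / 225 = 1.86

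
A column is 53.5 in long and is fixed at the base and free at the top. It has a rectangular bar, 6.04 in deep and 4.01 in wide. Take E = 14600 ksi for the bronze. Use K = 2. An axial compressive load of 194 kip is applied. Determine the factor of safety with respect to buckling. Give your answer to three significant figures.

n ≈ 2.11

Buckling occurs about the weak axis: I_min = h·b³/12 with b = 4.01 in (the shorter side).
I_min = 6.04×4.01³/12 = 32.46 in⁴
Effective length L_e = K·L = 2 × 53.5 = 107.0 in
P_cr = π²EI / L_e² = π² × 14600×10³ × 32.46 / 107.0² = 4.085×10^5 lb
Factor of safety n = P_cr / P = 408.48 / 194 = 2.11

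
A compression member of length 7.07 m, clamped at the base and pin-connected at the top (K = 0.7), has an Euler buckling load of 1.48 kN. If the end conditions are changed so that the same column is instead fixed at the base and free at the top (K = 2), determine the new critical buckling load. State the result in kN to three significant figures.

P_cr ≈ 0.181 kN

P_cr ∝ 1/K², so P_cr,new = P_cr,old × (K_old/K_new)² = 1.48 × (0.7/2)²
= 1.48 × 0.1225 = 0.181 kN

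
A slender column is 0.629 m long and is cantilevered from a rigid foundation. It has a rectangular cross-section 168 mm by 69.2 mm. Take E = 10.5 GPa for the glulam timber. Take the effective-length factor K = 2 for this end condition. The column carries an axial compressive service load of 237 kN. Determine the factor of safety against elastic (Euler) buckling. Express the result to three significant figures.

n ≈ 1.28

Buckling occurs about the weak axis: I_min = h·b³/12 with b = 69.2 mm (the shorter side).
I_min = 168×69.2³/12 = 4.639×10^6 mm⁴
I = 4.639×10^6 mm⁴ = 4.639×10^-6 m⁴
Effective length L_e = K·L = 2 × 0.629 = 1.258 m
P_cr = π²EI / L_e² = π² × 10.5×10⁹ × 4.639×10^-6 / 1.258² = 3.038×10^5 N
Factor of safety n = P_cr / P = 303.79 / 237 = 1.28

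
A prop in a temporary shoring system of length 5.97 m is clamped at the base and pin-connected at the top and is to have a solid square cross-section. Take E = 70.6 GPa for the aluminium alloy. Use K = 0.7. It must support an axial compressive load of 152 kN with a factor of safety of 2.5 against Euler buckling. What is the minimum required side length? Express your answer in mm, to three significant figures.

Required P_cr = n·P = 2.5 × 152 = 380.0 kN
L_e = K·L = 0.7 × 5.97 = 4.179 m
Required I = P_cr·L_e²/(π²E) = 3.800×10^5 × 4.179² / (π² × 7.06×10^10) = 9.524×10^-6 m⁴
I_req = 9.524×10^6 mm⁴
Solid square: I = a⁴/12  ⇒  a = (12I)^(1/4) = (12×9.524×10^6)^(1/4) = 103 mm

a ≈ 103 mm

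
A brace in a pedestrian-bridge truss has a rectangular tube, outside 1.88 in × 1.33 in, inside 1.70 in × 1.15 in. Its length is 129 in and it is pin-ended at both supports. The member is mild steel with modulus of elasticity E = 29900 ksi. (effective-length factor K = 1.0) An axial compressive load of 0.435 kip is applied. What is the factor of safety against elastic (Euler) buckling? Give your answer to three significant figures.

n ≈ 6.24

Weak-axis I_min = (h_o·b_o³ − h_i·b_i³)/12 with b_o = 1.33, b_i = 1.150 in (shorter outer/inner sides).
I_min = (1.88×1.33³ − 1.700×1.150³)/12 = 0.1531 in⁴
Effective length L_e = K·L = 1 × 129 = 129.0 in
P_cr = π²EI / L_e² = π² × 29900×10³ × 0.1531 / 129.0² = 2.715×10^3 lb
Factor of safety n = P_cr / P = 2.7154 / 0.435 = 6.24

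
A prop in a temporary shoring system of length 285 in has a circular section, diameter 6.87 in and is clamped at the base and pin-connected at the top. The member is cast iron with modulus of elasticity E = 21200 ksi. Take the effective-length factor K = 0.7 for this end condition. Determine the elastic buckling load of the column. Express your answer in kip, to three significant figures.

P_cr ≈ 575 kip

I = πd⁴/64 = π×6.87⁴/64 = 109.3 in⁴
Effective length L_e = K·L = 0.7 × 285 = 199.5 in
P_cr = π²EI / L_e² = π² × 21200×10³ × 109.3 / 199.5² = 5.748×10^5 lb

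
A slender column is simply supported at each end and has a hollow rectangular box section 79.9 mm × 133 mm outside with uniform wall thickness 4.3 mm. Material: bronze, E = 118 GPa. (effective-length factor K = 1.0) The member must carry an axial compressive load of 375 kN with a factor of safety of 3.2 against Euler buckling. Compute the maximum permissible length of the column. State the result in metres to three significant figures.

Inner dimensions: h_i = 133 − 2×4.3 = 124.4 mm, b_i = 79.9 − 2×4.3 = 71.30 mm
Weak-axis I_min = (h_o·b_o³ − h_i·b_i³)/12 with b_o = 79.9, b_i = 71.30 mm (shorter outer/inner sides).
I_min = (133×79.9³ − 124.4×71.30³)/12 = 1.896×10^6 mm⁴
I = 1.896×10^-6 m⁴
Required critical load P_cr = n·P = 3.2 × 375 = 1200 kN = 1.200×10^6 N
From P_cr = π²EI/(K·L)²:  L = (1/K)·√(π²EI/P_cr) = (1/1)·√(π²×1.18×10^11×1.896×10^-6/1.200×10^6)
L = 1.36 m

L_max ≈ 1.36 m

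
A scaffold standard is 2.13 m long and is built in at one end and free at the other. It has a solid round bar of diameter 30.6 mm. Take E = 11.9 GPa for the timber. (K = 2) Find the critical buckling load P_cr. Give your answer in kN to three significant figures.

P_cr ≈ 0.279 kN

I = πd⁴/64 = π×30.6⁴/64 = 4.304×10^4 mm⁴
I = 4.304×10^4 mm⁴ = 4.304×10^-8 m⁴
Effective length L_e = K·L = 2 × 2.13 = 4.260 m
P_cr = π²EI / L_e² = π² × 11.9×10⁹ × 4.304×10^-8 / 4.260² = 278.5 N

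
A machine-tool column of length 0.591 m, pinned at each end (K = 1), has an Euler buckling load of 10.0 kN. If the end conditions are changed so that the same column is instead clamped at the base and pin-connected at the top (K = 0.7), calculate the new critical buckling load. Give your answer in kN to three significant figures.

P_cr ∝ 1/K², so P_cr,new = P_cr,old × (K_old/K_new)² = 10.0 × (1/0.7)²
= 10.0 × 2.041 = 20.4 kN

P_cr ≈ 20.4 kN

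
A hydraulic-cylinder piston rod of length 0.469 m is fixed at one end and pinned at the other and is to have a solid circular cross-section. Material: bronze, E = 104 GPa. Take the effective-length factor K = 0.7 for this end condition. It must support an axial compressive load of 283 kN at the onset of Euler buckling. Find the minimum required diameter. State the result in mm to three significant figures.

d ≈ 27.9 mm

L_e = K·L = 0.7 × 0.469 = 0.3283 m
Required I = P_cr·L_e²/(π²E) = 2.830×10^5 × 0.3283² / (π² × 1.04×10^11) = 2.972×10^-8 m⁴
I_req = 2.972×10^4 mm⁴
Solid circle: I = πd⁴/64  ⇒  d = (64I/π)^(1/4) = (64×2.972×10^4/π)^(1/4) = 27.9 mm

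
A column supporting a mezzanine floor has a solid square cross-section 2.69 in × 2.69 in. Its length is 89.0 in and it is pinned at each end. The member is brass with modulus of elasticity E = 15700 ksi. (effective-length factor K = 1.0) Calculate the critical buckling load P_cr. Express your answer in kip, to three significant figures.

I = a⁴/12 = 2.69⁴/12 = 4.363 in⁴
Effective length L_e = K·L = 1 × 89.0 = 89.00 in
P_cr = π²EI / L_e² = π² × 15700×10³ × 4.363 / 89.00² = 8.536×10^4 lb

P_cr ≈ 85.4 kip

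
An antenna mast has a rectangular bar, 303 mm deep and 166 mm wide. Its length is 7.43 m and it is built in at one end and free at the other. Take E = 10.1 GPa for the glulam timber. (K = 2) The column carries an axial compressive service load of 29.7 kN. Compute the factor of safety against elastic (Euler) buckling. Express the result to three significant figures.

Buckling occurs about the weak axis: I_min = h·b³/12 with b = 166 mm (the shorter side).
I_min = 303×166³/12 = 1.155×10^8 mm⁴
I = 1.155×10^8 mm⁴ = 1.155×10^-4 m⁴
Effective length L_e = K·L = 2 × 7.43 = 14.86 m
P_cr = π²EI / L_e² = π² × 10.1×10⁹ × 1.155×10^-4 / 14.86² = 5.214×10^4 N
Factor of safety n = P_cr / P = 52.140 / 29.7 = 1.76

n ≈ 1.76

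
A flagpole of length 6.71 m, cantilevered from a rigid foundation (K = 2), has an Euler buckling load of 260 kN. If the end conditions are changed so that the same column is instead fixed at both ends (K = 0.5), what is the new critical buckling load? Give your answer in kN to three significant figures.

P_cr ≈ 4160 kN

P_cr ∝ 1/K², so P_cr,new = P_cr,old × (K_old/K_new)² = 260 × (2/0.5)²
= 260 × 16.00 = 4160 kN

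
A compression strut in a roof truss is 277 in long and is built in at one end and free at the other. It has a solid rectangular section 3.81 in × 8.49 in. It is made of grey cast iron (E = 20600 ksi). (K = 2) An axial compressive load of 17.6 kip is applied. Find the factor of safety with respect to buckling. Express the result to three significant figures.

Buckling occurs about the weak axis: I_min = h·b³/12 with b = 3.81 in (the shorter side).
I_min = 8.49×3.81³/12 = 39.13 in⁴
Effective length L_e = K·L = 2 × 277 = 554.0 in
P_cr = π²EI / L_e² = π² × 20600×10³ × 39.13 / 554.0² = 2.592×10^4 lb
Factor of safety n = P_cr / P = 25.921 / 17.6 = 1.47

n ≈ 1.47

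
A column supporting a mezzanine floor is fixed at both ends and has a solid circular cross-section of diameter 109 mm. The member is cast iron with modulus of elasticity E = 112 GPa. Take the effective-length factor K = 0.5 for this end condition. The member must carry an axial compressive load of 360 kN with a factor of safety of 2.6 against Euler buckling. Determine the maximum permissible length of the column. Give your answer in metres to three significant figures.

I = πd⁴/64 = π×109⁴/64 = 6.929×10^6 mm⁴
I = 6.929×10^-6 m⁴
Required critical load P_cr = n·P = 2.6 × 360 = 936.0 kN = 9.360×10^5 N
From P_cr = π²EI/(K·L)²:  L = (1/K)·√(π²EI/P_cr) = (1/0.5)·√(π²×1.12×10^11×6.929×10^-6/9.360×10^5)
L = 5.72 m

L_max ≈ 5.72 m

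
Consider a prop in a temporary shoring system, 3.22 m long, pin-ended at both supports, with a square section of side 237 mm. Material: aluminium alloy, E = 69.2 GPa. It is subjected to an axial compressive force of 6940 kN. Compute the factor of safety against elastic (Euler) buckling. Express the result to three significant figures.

I = a⁴/12 = 237⁴/12 = 2.629×10^8 mm⁴
I = 2.629×10^8 mm⁴ = 2.629×10^-4 m⁴
Effective length L_e = K·L = 1 × 3.22 = 3.220 m
P_cr = π²EI / L_e² = π² × 69.2×10⁹ × 2.629×10^-4 / 3.220² = 1.732×10^7 N
Factor of safety n = P_cr / P = 17318 / 6940 = 2.50

n ≈ 2.50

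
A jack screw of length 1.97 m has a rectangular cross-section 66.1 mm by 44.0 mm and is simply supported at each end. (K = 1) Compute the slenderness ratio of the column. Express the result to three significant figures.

λ ≈ 155

For a rectangle r_min = b/√12 = 44.0/√12 = 12.70 mm
L_e = K·L = 1 × 1.97 m = 1.970 m = 1970.0 mm
λ = L_e / r_min = 1970.0 / 12.70 = 155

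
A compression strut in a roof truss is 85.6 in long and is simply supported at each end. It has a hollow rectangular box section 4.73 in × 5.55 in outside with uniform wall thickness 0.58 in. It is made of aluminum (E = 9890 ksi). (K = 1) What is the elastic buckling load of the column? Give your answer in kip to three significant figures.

P_cr ≈ 430 kip

Inner dimensions: h_i = 5.55 − 2×0.58 = 4.390 in, b_i = 4.73 − 2×0.58 = 3.570 in
Weak-axis I_min = (h_o·b_o³ − h_i·b_i³)/12 with b_o = 4.73, b_i = 3.570 in (shorter outer/inner sides).
I_min = (5.55×4.73³ − 4.390×3.570³)/12 = 32.30 in⁴
Effective length L_e = K·L = 1 × 85.6 = 85.60 in
P_cr = π²EI / L_e² = π² × 9890×10³ × 32.30 / 85.60² = 4.303×10^5 lb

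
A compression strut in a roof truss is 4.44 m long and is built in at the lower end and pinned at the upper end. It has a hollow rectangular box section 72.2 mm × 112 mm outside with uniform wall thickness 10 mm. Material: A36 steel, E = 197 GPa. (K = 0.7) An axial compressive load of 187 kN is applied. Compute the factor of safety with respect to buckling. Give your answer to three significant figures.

n ≈ 2.61

Inner dimensions: h_i = 112 − 2×10 = 92.00 mm, b_i = 72.2 − 2×10 = 52.20 mm
Weak-axis I_min = (h_o·b_o³ − h_i·b_i³)/12 with b_o = 72.2, b_i = 52.20 mm (shorter outer/inner sides).
I_min = (112×72.2³ − 92.00×52.20³)/12 = 2.422×10^6 mm⁴
I = 2.422×10^6 mm⁴ = 2.422×10^-6 m⁴
Effective length L_e = K·L = 0.7 × 4.44 = 3.108 m
P_cr = π²EI / L_e² = π² × 197×10⁹ × 2.422×10^-6 / 3.108² = 4.876×10^5 N
Factor of safety n = P_cr / P = 487.56 / 187 = 2.61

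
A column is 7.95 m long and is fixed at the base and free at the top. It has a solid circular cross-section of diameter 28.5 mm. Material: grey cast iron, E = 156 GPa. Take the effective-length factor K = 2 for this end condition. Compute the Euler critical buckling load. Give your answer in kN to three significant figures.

P_cr ≈ 0.197 kN

I = πd⁴/64 = π×28.5⁴/64 = 3.239×10^4 mm⁴
I = 3.239×10^4 mm⁴ = 3.239×10^-8 m⁴
Effective length L_e = K·L = 2 × 7.95 = 15.90 m
P_cr = π²EI / L_e² = π² × 156×10⁹ × 3.239×10^-8 / 15.90² = 197.2 N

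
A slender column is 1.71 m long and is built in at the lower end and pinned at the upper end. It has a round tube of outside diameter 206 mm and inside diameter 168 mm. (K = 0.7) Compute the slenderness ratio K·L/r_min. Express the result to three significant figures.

λ ≈ 18.0

d_o = 206 mm, d_i = 168 mm
I = π(d_o⁴ − d_i⁴)/64 = π(206⁴ − 168.0⁴)/64 = 4.929×10^7 mm⁴
A = 1.116×10^4 mm²;  r_min = √(I/A) = √(4.929×10^7/1.116×10^4) = 66.45 mm
L_e = K·L = 0.7 × 1.71 m = 1.197 m = 1197.0 mm
λ = L_e / r_min = 1197.0 / 66.45 = 18.0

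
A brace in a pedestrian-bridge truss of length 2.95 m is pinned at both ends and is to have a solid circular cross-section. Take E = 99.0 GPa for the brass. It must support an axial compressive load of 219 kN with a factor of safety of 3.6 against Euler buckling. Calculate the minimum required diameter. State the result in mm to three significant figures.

d ≈ 109 mm

Required P_cr = n·P = 3.6 × 219 = 788.4 kN
L_e = K·L = 1 × 2.95 = 2.950 m
Required I = P_cr·L_e²/(π²E) = 7.884×10^5 × 2.950² / (π² × 9.90×10^10) = 7.022×10^-6 m⁴
I_req = 7.022×10^6 mm⁴
Solid circle: I = πd⁴/64  ⇒  d = (64I/π)^(1/4) = (64×7.022×10^6/π)^(1/4) = 109 mm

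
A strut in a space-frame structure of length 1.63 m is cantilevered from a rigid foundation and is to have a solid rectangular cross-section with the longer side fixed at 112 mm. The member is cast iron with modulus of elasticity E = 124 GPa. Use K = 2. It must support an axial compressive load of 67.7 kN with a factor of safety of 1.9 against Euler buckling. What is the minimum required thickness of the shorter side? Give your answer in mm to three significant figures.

Required P_cr = n·P = 1.9 × 67.7 = 128.6 kN
L_e = K·L = 2 × 1.63 = 3.260 m
Required I = P_cr·L_e²/(π²E) = 1.286×10^5 × 3.260² / (π² × 1.24×10^11) = 1.117×10^-6 m⁴
I_req = 1.117×10^6 mm⁴
Rectangle, weak axis: I_min = h·b³/12 with h = 112 mm fixed  ⇒  b = (12I/h)^(1/3) = 49.3 mm

b ≈ 49.3 mm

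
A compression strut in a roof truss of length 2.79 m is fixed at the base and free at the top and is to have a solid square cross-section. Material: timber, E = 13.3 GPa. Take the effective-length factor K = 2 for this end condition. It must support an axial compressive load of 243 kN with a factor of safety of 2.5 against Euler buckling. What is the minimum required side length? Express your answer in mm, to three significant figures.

a ≈ 204 mm

Required P_cr = n·P = 2.5 × 243 = 607.5 kN
L_e = K·L = 2 × 2.79 = 5.580 m
Required I = P_cr·L_e²/(π²E) = 6.075×10^5 × 5.580² / (π² × 1.33×10^10) = 1.441×10^-4 m⁴
I_req = 1.441×10^8 mm⁴
Solid square: I = a⁴/12  ⇒  a = (12I)^(1/4) = (12×1.441×10^8)^(1/4) = 204 mm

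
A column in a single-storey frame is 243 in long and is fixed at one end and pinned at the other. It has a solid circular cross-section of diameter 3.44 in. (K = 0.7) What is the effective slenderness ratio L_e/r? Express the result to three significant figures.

λ ≈ 198

I = πd⁴/64 = π×3.44⁴/64 = 6.874 in⁴
A = 9.294 in²;  r_min = √(I/A) = √(6.874/9.294) = 0.8600 in
L_e = K·L = 0.7 × 243 = 170.1 in
λ = L_e / r_min = 170.10 / 0.8600 = 198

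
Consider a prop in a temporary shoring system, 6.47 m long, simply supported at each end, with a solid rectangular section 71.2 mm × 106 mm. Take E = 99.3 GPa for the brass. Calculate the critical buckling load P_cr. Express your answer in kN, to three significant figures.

Buckling occurs about the weak axis: I_min = h·b³/12 with b = 71.2 mm (the shorter side).
I_min = 106×71.2³/12 = 3.188×10^6 mm⁴
I = 3.188×10^6 mm⁴ = 3.188×10^-6 m⁴
Effective length L_e = K·L = 1 × 6.47 = 6.470 m
P_cr = π²EI / L_e² = π² × 99.3×10⁹ × 3.188×10^-6 / 6.470² = 7.465×10^4 N

P_cr ≈ 74.6 kN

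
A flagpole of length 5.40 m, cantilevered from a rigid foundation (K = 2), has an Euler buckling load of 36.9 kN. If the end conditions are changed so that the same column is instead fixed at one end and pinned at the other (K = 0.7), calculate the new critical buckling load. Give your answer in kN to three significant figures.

P_cr ≈ 301 kN

P_cr ∝ 1/K², so P_cr,new = P_cr,old × (K_old/K_new)² = 36.9 × (2/0.7)²
= 36.9 × 8.163 = 301 kN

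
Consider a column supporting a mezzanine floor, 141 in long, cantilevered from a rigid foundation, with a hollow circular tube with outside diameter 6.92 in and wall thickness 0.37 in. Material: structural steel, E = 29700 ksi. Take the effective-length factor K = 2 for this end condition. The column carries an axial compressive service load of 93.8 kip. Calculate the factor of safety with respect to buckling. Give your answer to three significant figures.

Inner diameter d_i = 6.92 − 2×0.37 = 6.180 in
I = π(d_o⁴ − d_i⁴)/64 = π(6.92⁴ − 6.180⁴)/64 = 40.96 in⁴
Effective length L_e = K·L = 2 × 141 = 282.0 in
P_cr = π²EI / L_e² = π² × 29700×10³ × 40.96 / 282.0² = 1.510×10^5 lb
Factor of safety n = P_cr / P = 150.98 / 93.8 = 1.61

n ≈ 1.61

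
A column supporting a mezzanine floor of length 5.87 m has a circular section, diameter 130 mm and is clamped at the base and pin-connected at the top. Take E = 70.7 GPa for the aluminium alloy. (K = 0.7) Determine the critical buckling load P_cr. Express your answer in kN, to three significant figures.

I = πd⁴/64 = π×130⁴/64 = 1.402×10^7 mm⁴
I = 1.402×10^7 mm⁴ = 1.402×10^-5 m⁴
Effective length L_e = K·L = 0.7 × 5.87 = 4.109 m
P_cr = π²EI / L_e² = π² × 70.7×10⁹ × 1.402×10^-5 / 4.109² = 5.794×10^5 N

P_cr ≈ 579 kN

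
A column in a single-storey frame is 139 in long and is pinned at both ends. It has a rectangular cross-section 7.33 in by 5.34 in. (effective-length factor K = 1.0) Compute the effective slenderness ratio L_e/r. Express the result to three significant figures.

For a rectangle r_min = b/√12 = 5.34/√12 = 1.542 in
L_e = K·L = 1 × 139 = 139.0 in
λ = L_e / r_min = 139.00 / 1.542 = 90.2

λ ≈ 90.2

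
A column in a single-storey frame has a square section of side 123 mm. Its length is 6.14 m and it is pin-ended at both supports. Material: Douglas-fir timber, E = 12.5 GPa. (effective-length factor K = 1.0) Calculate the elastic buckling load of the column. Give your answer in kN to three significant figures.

I = a⁴/12 = 123⁴/12 = 1.907×10^7 mm⁴
I = 1.907×10^7 mm⁴ = 1.907×10^-5 m⁴
Effective length L_e = K·L = 1 × 6.14 = 6.140 m
P_cr = π²EI / L_e² = π² × 12.5×10⁹ × 1.907×10^-5 / 6.140² = 6.242×10^4 N

P_cr ≈ 62.4 kN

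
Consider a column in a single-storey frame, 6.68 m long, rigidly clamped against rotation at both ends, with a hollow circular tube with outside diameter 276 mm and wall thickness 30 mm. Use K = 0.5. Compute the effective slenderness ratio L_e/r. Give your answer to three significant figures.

Inner diameter d_i = 276 − 2×30 = 216.0 mm
I = π(d_o⁴ − d_i⁴)/64 = π(276⁴ − 216.0⁴)/64 = 1.780×10^8 mm⁴
A = 2.318×10^4 mm²;  r_min = √(I/A) = √(1.780×10^8/2.318×10^4) = 87.62 mm
L_e = K·L = 0.5 × 6.68 m = 3.340 m = 3340.0 mm
λ = L_e / r_min = 3340.0 / 87.62 = 38.1

λ ≈ 38.1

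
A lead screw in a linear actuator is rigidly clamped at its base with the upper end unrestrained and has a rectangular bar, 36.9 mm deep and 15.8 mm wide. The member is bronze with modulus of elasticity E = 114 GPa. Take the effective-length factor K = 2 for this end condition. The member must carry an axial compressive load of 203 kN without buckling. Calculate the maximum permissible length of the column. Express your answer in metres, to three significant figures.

L_max ≈ 0.130 m

Buckling occurs about the weak axis: I_min = h·b³/12 with b = 15.8 mm (the shorter side).
I_min = 36.9×15.8³/12 = 1.213×10^4 mm⁴
I = 1.213×10^-8 m⁴
At the buckling limit P_cr = P = 2.030×10^5 N
From P_cr = π²EI/(K·L)²:  L = (1/K)·√(π²EI/P_cr) = (1/2)·√(π²×1.14×10^11×1.213×10^-8/2.030×10^5)
L = 0.130 m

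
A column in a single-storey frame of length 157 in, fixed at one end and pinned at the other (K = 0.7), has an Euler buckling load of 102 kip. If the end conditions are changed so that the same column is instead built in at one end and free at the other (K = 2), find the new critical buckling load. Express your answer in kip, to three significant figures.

P_cr ∝ 1/K², so P_cr,new = P_cr,old × (K_old/K_new)² = 102 × (0.7/2)²
= 102 × 0.1225 = 12.5 kip

P_cr ≈ 12.5 kip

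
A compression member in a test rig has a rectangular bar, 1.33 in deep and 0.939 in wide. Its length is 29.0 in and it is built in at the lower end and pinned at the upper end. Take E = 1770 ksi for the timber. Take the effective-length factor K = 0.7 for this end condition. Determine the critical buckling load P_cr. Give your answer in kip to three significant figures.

Buckling occurs about the weak axis: I_min = h·b³/12 with b = 0.939 in (the shorter side).
I_min = 1.33×0.939³/12 = 9.176×10^-2 in⁴
Effective length L_e = K·L = 0.7 × 29.0 = 20.30 in
P_cr = π²EI / L_e² = π² × 1770×10³ × 9.176×10^-2 / 20.30² = 3.890×10^3 lb

P_cr ≈ 3.89 kip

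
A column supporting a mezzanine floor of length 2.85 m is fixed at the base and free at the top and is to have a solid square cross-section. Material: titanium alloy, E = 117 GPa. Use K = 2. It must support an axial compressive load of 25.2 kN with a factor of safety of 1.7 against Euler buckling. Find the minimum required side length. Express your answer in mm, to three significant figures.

a ≈ 61.7 mm

Required P_cr = n·P = 1.7 × 25.2 = 42.84 kN
L_e = K·L = 2 × 2.85 = 5.700 m
Required I = P_cr·L_e²/(π²E) = 4.284×10^4 × 5.700² / (π² × 1.17×10^11) = 1.205×10^-6 m⁴
I_req = 1.205×10^6 mm⁴
Solid square: I = a⁴/12  ⇒  a = (12I)^(1/4) = (12×1.205×10^6)^(1/4) = 61.7 mm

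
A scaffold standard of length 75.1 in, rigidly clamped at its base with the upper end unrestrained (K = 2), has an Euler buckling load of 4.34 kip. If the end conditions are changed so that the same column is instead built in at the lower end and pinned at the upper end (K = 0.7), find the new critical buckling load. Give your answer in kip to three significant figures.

P_cr ≈ 35.4 kip

P_cr ∝ 1/K², so P_cr,new = P_cr,old × (K_old/K_new)² = 4.34 × (2/0.7)²
= 4.34 × 8.163 = 35.4 kip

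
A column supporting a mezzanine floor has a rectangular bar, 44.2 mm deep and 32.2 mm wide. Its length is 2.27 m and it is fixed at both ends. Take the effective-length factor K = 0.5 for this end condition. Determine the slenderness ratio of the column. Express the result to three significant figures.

Buckling occurs about the weak axis: I_min = h·b³/12 with b = 32.2 mm (the shorter side).
I_min = 44.2×32.2³/12 = 1.230×10^5 mm⁴
A = 1.423×10^3 mm²;  r_min = √(I/A) = √(1.230×10^5/1.423×10^3) = 9.295 mm
L_e = K·L = 0.5 × 2.27 m = 1.135 m = 1135.0 mm
λ = L_e / r_min = 1135.0 / 9.295 = 122

λ ≈ 122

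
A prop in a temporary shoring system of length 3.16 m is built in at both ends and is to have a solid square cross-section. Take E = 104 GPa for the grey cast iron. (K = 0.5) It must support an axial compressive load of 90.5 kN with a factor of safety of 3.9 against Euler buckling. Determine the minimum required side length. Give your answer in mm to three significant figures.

a ≈ 56.7 mm

Required P_cr = n·P = 3.9 × 90.5 = 353.0 kN
L_e = K·L = 0.5 × 3.16 = 1.580 m
Required I = P_cr·L_e²/(π²E) = 3.530×10^5 × 1.580² / (π² × 1.04×10^11) = 8.584×10^-7 m⁴
I_req = 8.584×10^5 mm⁴
Solid square: I = a⁴/12  ⇒  a = (12I)^(1/4) = (12×8.584×10^5)^(1/4) = 56.7 mm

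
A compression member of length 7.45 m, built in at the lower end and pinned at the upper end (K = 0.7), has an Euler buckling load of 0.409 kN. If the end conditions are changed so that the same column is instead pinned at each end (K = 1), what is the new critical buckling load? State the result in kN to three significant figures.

P_cr ∝ 1/K², so P_cr,new = P_cr,old × (K_old/K_new)² = 0.409 × (0.7/1)²
= 0.409 × 0.4900 = 0.200 kN

P_cr ≈ 0.200 kN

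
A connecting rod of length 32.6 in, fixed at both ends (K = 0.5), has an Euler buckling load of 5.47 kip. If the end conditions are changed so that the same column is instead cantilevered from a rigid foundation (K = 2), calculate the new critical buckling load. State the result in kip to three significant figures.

P_cr ≈ 0.342 kip

P_cr ∝ 1/K², so P_cr,new = P_cr,old × (K_old/K_new)² = 5.47 × (0.5/2)²
= 5.47 × 0.06250 = 0.342 kip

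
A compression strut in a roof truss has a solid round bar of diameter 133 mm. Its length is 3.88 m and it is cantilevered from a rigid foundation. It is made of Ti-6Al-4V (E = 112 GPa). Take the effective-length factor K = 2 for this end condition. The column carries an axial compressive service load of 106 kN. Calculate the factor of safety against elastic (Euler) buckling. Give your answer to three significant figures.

I = πd⁴/64 = π×133⁴/64 = 1.536×10^7 mm⁴
I = 1.536×10^7 mm⁴ = 1.536×10^-5 m⁴
Effective length L_e = K·L = 2 × 3.88 = 7.760 m
P_cr = π²EI / L_e² = π² × 112×10⁹ × 1.536×10^-5 / 7.760² = 2.819×10^5 N
Factor of safety n = P_cr / P = 281.95 / 106 = 2.66

n ≈ 2.66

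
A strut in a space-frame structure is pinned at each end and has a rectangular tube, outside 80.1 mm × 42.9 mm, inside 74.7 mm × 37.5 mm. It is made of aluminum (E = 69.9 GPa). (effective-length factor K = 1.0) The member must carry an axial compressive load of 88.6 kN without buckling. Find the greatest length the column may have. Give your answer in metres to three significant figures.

L_max ≈ 1.24 m

Weak-axis I_min = (h_o·b_o³ − h_i·b_i³)/12 with b_o = 42.9, b_i = 37.50 mm (shorter outer/inner sides).
I_min = (80.1×42.9³ − 74.70×37.50³)/12 = 1.987×10^5 mm⁴
I = 1.987×10^-7 m⁴
At the buckling limit P_cr = P = 8.860×10^4 N
From P_cr = π²EI/(K·L)²:  L = (1/K)·√(π²EI/P_cr) = (1/1)·√(π²×6.99×10^10×1.987×10^-7/8.860×10^4)
L = 1.24 m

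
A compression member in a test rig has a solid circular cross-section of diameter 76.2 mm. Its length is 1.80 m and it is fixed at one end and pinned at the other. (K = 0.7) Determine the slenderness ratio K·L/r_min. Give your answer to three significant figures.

λ ≈ 66.1

For a solid circle r = d/4 = 76.2/4 = 19.05 mm
L_e = K·L = 0.7 × 1.80 m = 1.260 m = 1260.0 mm
λ = L_e / r_min = 1260.0 / 19.05 = 66.1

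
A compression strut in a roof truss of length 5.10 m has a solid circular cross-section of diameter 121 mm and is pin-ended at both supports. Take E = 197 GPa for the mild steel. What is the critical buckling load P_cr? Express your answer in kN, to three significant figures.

I = πd⁴/64 = π×121⁴/64 = 1.052×10^7 mm⁴
I = 1.052×10^7 mm⁴ = 1.052×10^-5 m⁴
Effective length L_e = K·L = 1 × 5.10 = 5.100 m
P_cr = π²EI / L_e² = π² × 197×10⁹ × 1.052×10^-5 / 5.100² = 7.866×10^5 N

P_cr ≈ 787 kN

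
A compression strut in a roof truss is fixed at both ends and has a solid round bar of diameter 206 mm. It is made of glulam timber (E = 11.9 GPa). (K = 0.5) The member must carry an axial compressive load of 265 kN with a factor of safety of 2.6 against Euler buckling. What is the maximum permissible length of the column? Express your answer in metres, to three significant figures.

I = πd⁴/64 = π×206⁴/64 = 8.840×10^7 mm⁴
I = 8.840×10^-5 m⁴
Required critical load P_cr = n·P = 2.6 × 265 = 689.0 kN = 6.890×10^5 N
From P_cr = π²EI/(K·L)²:  L = (1/K)·√(π²EI/P_cr) = (1/0.5)·√(π²×1.19×10^10×8.840×10^-5/6.890×10^5)
L = 7.76 m

L_max ≈ 7.76 m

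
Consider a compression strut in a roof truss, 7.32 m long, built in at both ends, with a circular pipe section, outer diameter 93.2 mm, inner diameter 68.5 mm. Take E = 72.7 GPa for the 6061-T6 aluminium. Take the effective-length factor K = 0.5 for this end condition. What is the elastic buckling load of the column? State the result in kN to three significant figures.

d_o = 93.2 mm, d_i = 68.5 mm
I = π(d_o⁴ − d_i⁴)/64 = π(93.2⁴ − 68.50⁴)/64 = 2.623×10^6 mm⁴
I = 2.623×10^6 mm⁴ = 2.623×10^-6 m⁴
Effective length L_e = K·L = 0.5 × 7.32 = 3.660 m
P_cr = π²EI / L_e² = π² × 72.7×10⁹ × 2.623×10^-6 / 3.660² = 1.405×10^5 N

P_cr ≈ 140 kN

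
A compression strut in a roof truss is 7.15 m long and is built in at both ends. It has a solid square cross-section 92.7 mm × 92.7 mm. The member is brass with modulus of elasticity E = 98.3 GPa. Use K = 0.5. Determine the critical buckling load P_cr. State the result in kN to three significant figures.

I = a⁴/12 = 92.7⁴/12 = 6.154×10^6 mm⁴
I = 6.154×10^6 mm⁴ = 6.154×10^-6 m⁴
Effective length L_e = K·L = 0.5 × 7.15 = 3.575 m
P_cr = π²EI / L_e² = π² × 98.3×10⁹ × 6.154×10^-6 / 3.575² = 4.671×10^5 N

P_cr ≈ 467 kN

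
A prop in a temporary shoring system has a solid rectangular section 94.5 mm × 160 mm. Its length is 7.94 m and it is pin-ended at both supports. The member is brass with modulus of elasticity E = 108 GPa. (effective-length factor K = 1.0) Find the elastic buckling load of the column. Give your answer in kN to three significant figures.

Buckling occurs about the weak axis: I_min = h·b³/12 with b = 94.5 mm (the shorter side).
I_min = 160×94.5³/12 = 1.125×10^7 mm⁴
I = 1.125×10^7 mm⁴ = 1.125×10^-5 m⁴
Effective length L_e = K·L = 1 × 7.94 = 7.940 m
P_cr = π²EI / L_e² = π² × 108×10⁹ × 1.125×10^-5 / 7.940² = 1.902×10^5 N

P_cr ≈ 190 kN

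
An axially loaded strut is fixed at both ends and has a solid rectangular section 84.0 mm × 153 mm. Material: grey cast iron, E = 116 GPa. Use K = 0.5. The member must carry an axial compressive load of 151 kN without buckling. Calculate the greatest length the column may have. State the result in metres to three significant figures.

L_max ≈ 15.1 m

Buckling occurs about the weak axis: I_min = h·b³/12 with b = 84.0 mm (the shorter side).
I_min = 153×84.0³/12 = 7.557×10^6 mm⁴
I = 7.557×10^-6 m⁴
At the buckling limit P_cr = P = 1.510×10^5 N
From P_cr = π²EI/(K·L)²:  L = (1/K)·√(π²EI/P_cr) = (1/0.5)·√(π²×1.16×10^11×7.557×10^-6/1.510×10^5)
L = 15.1 m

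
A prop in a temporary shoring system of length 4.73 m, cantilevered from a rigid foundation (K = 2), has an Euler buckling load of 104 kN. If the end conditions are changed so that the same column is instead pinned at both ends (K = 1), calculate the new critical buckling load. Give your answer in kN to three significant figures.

P_cr ∝ 1/K², so P_cr,new = P_cr,old × (K_old/K_new)² = 104 × (2/1)²
= 104 × 4.000 = 416 kN

P_cr ≈ 416 kN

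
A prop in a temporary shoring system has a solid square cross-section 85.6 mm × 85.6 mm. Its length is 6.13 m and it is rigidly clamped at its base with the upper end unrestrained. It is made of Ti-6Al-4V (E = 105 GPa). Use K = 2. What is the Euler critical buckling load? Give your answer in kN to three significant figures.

I = a⁴/12 = 85.6⁴/12 = 4.474×10^6 mm⁴
I = 4.474×10^6 mm⁴ = 4.474×10^-6 m⁴
Effective length L_e = K·L = 2 × 6.13 = 12.26 m
P_cr = π²EI / L_e² = π² × 105×10⁹ × 4.474×10^-6 / 12.26² = 3.085×10^4 N

P_cr ≈ 30.8 kN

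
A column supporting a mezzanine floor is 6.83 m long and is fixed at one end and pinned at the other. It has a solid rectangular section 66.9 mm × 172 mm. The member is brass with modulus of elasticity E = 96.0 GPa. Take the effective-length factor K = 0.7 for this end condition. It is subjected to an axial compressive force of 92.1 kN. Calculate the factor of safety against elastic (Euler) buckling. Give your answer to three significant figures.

Buckling occurs about the weak axis: I_min = h·b³/12 with b = 66.9 mm (the shorter side).
I_min = 172×66.9³/12 = 4.292×10^6 mm⁴
I = 4.292×10^6 mm⁴ = 4.292×10^-6 m⁴
Effective length L_e = K·L = 0.7 × 6.83 = 4.781 m
P_cr = π²EI / L_e² = π² × 96.0×10⁹ × 4.292×10^-6 / 4.781² = 1.779×10^5 N
Factor of safety n = P_cr / P = 177.89 / 92.1 = 1.93

n ≈ 1.93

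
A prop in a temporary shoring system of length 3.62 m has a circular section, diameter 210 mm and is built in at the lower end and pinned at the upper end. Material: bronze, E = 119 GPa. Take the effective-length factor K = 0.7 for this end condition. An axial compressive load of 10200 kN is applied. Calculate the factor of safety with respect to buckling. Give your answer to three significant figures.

n ≈ 1.71

I = πd⁴/64 = π×210⁴/64 = 9.547×10^7 mm⁴
I = 9.547×10^7 mm⁴ = 9.547×10^-5 m⁴
Effective length L_e = K·L = 0.7 × 3.62 = 2.534 m
P_cr = π²EI / L_e² = π² × 119×10⁹ × 9.547×10^-5 / 2.534² = 1.746×10^7 N
Factor of safety n = P_cr / P = 17461 / 10200 = 1.71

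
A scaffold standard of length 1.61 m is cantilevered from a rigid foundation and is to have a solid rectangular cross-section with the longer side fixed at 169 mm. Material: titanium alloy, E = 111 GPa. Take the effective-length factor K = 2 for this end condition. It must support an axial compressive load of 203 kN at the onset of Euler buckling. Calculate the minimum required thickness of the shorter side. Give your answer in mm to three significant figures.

L_e = K·L = 2 × 1.61 = 3.220 m
Required I = P_cr·L_e²/(π²E) = 2.030×10^5 × 3.220² / (π² × 1.11×10^11) = 1.921×10^-6 m⁴
I_req = 1.921×10^6 mm⁴
Rectangle, weak axis: I_min = h·b³/12 with h = 169 mm fixed  ⇒  b = (12I/h)^(1/3) = 51.5 mm

b ≈ 51.5 mm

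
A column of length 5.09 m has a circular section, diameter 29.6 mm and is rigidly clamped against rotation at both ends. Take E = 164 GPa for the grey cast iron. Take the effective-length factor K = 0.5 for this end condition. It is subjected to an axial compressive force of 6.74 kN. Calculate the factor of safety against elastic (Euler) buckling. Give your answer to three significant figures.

I = πd⁴/64 = π×29.6⁴/64 = 3.768×10^4 mm⁴
I = 3.768×10^4 mm⁴ = 3.768×10^-8 m⁴
Effective length L_e = K·L = 0.5 × 5.09 = 2.545 m
P_cr = π²EI / L_e² = π² × 164×10⁹ × 3.768×10^-8 / 2.545² = 9.417×10^3 N
Factor of safety n = P_cr / P = 9.4168 / 6.74 = 1.40

n ≈ 1.40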